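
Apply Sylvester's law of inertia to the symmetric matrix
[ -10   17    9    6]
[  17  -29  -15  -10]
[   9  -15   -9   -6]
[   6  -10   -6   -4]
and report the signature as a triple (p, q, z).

Answer: (0, 2, 2)

Derivation:
step 0: pivot -10 → sign −
step 1: pivot -1/10 → sign −
step 2: row/col 2 already zero → sign 0
step 3: row/col 3 already zero → sign 0
signature = (0, 2, 2)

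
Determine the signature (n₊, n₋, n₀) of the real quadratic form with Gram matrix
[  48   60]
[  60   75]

Answer: (1, 0, 1)

Derivation:
step 0: pivot 48 → sign +
step 1: row/col 1 already zero → sign 0
signature = (1, 0, 1)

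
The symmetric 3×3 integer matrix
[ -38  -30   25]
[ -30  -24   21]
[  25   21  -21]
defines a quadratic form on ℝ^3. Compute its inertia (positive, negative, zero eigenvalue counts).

step 0: pivot -38 → sign −
step 1: pivot -6/19 → sign −
step 2: pivot 1/2 → sign +
signature = (1, 2, 0)

Answer: (1, 2, 0)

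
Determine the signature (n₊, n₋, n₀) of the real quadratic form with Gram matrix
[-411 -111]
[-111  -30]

step 0: pivot -411 → sign −
step 1: pivot -3/137 → sign −
signature = (0, 2, 0)

Answer: (0, 2, 0)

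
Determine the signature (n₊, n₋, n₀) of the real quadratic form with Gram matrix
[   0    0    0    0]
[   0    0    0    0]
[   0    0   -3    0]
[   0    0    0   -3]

Answer: (0, 2, 2)

Derivation:
step 0: pivot -3 → sign −
step 1: pivot -3 → sign −
step 2: row/col 2 already zero → sign 0
step 3: row/col 3 already zero → sign 0
signature = (0, 2, 2)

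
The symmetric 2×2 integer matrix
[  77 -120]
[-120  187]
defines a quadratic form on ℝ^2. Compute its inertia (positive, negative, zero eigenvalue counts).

Answer: (1, 1, 0)

Derivation:
step 0: pivot 77 → sign +
step 1: pivot -1/77 → sign −
signature = (1, 1, 0)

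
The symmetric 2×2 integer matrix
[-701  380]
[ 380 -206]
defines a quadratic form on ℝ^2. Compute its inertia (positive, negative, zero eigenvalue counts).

Answer: (0, 2, 0)

Derivation:
step 0: pivot -701 → sign −
step 1: pivot -6/701 → sign −
signature = (0, 2, 0)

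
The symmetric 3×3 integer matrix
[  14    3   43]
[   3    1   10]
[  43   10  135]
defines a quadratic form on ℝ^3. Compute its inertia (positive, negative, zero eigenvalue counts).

step 0: pivot 14 → sign +
step 1: pivot 5/14 → sign +
step 2: pivot 6/5 → sign +
signature = (3, 0, 0)

Answer: (3, 0, 0)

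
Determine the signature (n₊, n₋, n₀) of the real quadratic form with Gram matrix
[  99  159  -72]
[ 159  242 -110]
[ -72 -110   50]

step 0: pivot 99 → sign +
step 1: pivot -147/11 → sign −
step 2: pivot 2/147 → sign +
signature = (2, 1, 0)

Answer: (2, 1, 0)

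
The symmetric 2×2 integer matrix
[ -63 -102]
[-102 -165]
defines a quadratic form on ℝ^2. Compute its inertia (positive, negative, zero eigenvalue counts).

Answer: (1, 1, 0)

Derivation:
step 0: pivot -63 → sign −
step 1: pivot 1/7 → sign +
signature = (1, 1, 0)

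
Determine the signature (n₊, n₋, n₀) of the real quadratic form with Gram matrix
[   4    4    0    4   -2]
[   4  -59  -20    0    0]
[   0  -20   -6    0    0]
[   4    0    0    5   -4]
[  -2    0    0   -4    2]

Answer: (2, 3, 0)

Derivation:
step 0: pivot 4 → sign +
step 1: pivot -63 → sign −
step 2: pivot 22/63 → sign +
step 3: pivot -37/11 → sign −
step 4: pivot -3/37 → sign −
signature = (2, 3, 0)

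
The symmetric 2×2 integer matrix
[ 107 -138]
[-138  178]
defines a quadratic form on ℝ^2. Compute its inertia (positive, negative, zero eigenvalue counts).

Answer: (2, 0, 0)

Derivation:
step 0: pivot 107 → sign +
step 1: pivot 2/107 → sign +
signature = (2, 0, 0)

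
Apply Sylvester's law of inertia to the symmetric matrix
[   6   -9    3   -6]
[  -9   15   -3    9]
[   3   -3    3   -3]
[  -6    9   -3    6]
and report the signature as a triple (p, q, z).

step 0: pivot 6 → sign +
step 1: pivot 3/2 → sign +
step 2: row/col 2 already zero → sign 0
step 3: row/col 3 already zero → sign 0
signature = (2, 0, 2)

Answer: (2, 0, 2)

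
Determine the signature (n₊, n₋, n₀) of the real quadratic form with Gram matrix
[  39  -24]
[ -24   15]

Answer: (2, 0, 0)

Derivation:
step 0: pivot 39 → sign +
step 1: pivot 3/13 → sign +
signature = (2, 0, 0)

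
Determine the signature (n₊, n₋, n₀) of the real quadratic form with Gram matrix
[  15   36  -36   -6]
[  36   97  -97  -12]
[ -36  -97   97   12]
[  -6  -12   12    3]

Answer: (3, 0, 1)

Derivation:
step 0: pivot 15 → sign +
step 1: pivot 53/5 → sign +
step 2: pivot 3/53 → sign +
step 3: row/col 3 already zero → sign 0
signature = (3, 0, 1)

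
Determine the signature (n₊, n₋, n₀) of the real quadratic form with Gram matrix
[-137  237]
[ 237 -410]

step 0: pivot -137 → sign −
step 1: pivot -1/137 → sign −
signature = (0, 2, 0)

Answer: (0, 2, 0)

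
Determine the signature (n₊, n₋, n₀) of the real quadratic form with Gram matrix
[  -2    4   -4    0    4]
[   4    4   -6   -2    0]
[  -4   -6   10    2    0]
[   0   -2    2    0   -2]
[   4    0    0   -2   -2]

Answer: (2, 2, 1)

Derivation:
step 0: pivot -2 → sign −
step 1: pivot 12 → sign +
step 2: pivot 5/3 → sign +
step 3: pivot -2/5 → sign −
step 4: row/col 4 already zero → sign 0
signature = (2, 2, 1)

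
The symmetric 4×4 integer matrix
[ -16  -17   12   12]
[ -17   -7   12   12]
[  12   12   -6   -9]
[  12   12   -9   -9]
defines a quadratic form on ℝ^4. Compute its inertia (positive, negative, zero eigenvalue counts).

step 0: pivot -16 → sign −
step 1: pivot 177/16 → sign +
step 2: pivot 174/59 → sign +
step 3: pivot -3/58 → sign −
signature = (2, 2, 0)

Answer: (2, 2, 0)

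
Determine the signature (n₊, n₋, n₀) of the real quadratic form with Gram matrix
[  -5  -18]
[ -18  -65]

step 0: pivot -5 → sign −
step 1: pivot -1/5 → sign −
signature = (0, 2, 0)

Answer: (0, 2, 0)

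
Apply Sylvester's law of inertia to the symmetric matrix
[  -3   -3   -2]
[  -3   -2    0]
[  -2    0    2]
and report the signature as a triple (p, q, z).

Answer: (1, 2, 0)

Derivation:
step 0: pivot -3 → sign −
step 1: pivot 1 → sign +
step 2: pivot -2/3 → sign −
signature = (1, 2, 0)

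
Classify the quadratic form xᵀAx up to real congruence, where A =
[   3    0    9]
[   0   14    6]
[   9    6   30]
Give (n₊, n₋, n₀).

Answer: (3, 0, 0)

Derivation:
step 0: pivot 3 → sign +
step 1: pivot 14 → sign +
step 2: pivot 3/7 → sign +
signature = (3, 0, 0)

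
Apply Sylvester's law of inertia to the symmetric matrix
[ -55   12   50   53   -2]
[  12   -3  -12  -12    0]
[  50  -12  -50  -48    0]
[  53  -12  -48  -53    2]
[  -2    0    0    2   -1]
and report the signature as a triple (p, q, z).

step 0: pivot -55 → sign −
step 1: pivot -21/55 → sign −
step 2: pivot -10/7 → sign −
step 3: pivot -1/5 → sign −
step 4: row/col 4 already zero → sign 0
signature = (0, 4, 1)

Answer: (0, 4, 1)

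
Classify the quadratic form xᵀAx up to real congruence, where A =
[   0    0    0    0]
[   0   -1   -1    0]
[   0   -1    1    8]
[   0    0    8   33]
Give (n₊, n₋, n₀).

step 0: pivot -1 → sign −
step 1: pivot 2 → sign +
step 2: pivot 1 → sign +
step 3: row/col 3 already zero → sign 0
signature = (2, 1, 1)

Answer: (2, 1, 1)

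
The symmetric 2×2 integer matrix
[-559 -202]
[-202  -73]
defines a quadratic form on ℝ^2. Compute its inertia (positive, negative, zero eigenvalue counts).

step 0: pivot -559 → sign −
step 1: pivot -3/559 → sign −
signature = (0, 2, 0)

Answer: (0, 2, 0)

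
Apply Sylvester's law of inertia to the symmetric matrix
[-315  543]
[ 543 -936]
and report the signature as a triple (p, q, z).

step 0: pivot -315 → sign −
step 1: pivot 1/35 → sign +
signature = (1, 1, 0)

Answer: (1, 1, 0)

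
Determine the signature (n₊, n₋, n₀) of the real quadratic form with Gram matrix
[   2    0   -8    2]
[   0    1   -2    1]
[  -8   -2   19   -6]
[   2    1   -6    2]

step 0: pivot 2 → sign +
step 1: pivot 1 → sign +
step 2: pivot -17 → sign −
step 3: pivot -1/17 → sign −
signature = (2, 2, 0)

Answer: (2, 2, 0)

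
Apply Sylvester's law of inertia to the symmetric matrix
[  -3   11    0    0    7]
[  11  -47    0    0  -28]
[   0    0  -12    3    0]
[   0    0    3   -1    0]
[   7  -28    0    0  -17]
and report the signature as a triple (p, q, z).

step 0: pivot -3 → sign −
step 1: pivot -20/3 → sign −
step 2: pivot -12 → sign −
step 3: pivot -1/4 → sign −
step 4: pivot 3/20 → sign +
signature = (1, 4, 0)

Answer: (1, 4, 0)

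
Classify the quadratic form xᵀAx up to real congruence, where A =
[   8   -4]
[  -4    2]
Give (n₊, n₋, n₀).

step 0: pivot 8 → sign +
step 1: row/col 1 already zero → sign 0
signature = (1, 0, 1)

Answer: (1, 0, 1)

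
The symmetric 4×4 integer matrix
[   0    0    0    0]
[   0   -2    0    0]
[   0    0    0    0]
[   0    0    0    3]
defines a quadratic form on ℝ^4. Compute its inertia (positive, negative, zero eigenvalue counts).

Answer: (1, 1, 2)

Derivation:
step 0: pivot -2 → sign −
step 1: pivot 3 → sign +
step 2: row/col 2 already zero → sign 0
step 3: row/col 3 already zero → sign 0
signature = (1, 1, 2)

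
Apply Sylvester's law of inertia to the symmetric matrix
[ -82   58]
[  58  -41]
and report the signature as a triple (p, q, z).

Answer: (1, 1, 0)

Derivation:
step 0: pivot -82 → sign −
step 1: pivot 1/41 → sign +
signature = (1, 1, 0)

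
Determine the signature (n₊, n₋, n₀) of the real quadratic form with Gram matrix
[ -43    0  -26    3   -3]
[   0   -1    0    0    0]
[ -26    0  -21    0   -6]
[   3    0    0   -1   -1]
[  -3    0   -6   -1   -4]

step 0: pivot -43 → sign −
step 1: pivot -1 → sign −
step 2: pivot -227/43 → sign −
step 3: pivot -38/227 → sign −
step 4: pivot -3/19 → sign −
signature = (0, 5, 0)

Answer: (0, 5, 0)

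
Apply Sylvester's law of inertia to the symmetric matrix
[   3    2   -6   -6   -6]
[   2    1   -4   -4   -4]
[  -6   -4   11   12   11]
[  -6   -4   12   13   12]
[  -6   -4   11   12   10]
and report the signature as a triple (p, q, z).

Answer: (2, 3, 0)

Derivation:
step 0: pivot 3 → sign +
step 1: pivot -1/3 → sign −
step 2: pivot -1 → sign −
step 3: pivot 1 → sign +
step 4: pivot -1 → sign −
signature = (2, 3, 0)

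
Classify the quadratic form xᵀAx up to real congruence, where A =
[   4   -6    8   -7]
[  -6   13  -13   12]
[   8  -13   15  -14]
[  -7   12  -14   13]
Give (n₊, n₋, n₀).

Answer: (3, 1, 0)

Derivation:
step 0: pivot 4 → sign +
step 1: pivot 4 → sign +
step 2: pivot -5/4 → sign −
step 3: pivot 3/10 → sign +
signature = (3, 1, 0)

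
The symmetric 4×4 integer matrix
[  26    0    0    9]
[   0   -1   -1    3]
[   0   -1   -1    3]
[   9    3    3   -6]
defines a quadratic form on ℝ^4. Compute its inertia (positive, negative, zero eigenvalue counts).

step 0: pivot 26 → sign +
step 1: pivot -1 → sign −
step 2: pivot -3/26 → sign −
step 3: row/col 3 already zero → sign 0
signature = (1, 2, 1)

Answer: (1, 2, 1)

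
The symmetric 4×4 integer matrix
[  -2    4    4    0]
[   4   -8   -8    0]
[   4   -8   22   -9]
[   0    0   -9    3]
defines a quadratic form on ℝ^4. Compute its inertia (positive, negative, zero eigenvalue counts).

step 0: pivot -2 → sign −
step 1: pivot 30 → sign +
step 2: pivot 3/10 → sign +
step 3: row/col 3 already zero → sign 0
signature = (2, 1, 1)

Answer: (2, 1, 1)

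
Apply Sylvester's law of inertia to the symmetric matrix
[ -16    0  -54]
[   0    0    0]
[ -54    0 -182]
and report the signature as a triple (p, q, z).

Answer: (1, 1, 1)

Derivation:
step 0: pivot -16 → sign −
step 1: pivot 1/4 → sign +
step 2: row/col 2 already zero → sign 0
signature = (1, 1, 1)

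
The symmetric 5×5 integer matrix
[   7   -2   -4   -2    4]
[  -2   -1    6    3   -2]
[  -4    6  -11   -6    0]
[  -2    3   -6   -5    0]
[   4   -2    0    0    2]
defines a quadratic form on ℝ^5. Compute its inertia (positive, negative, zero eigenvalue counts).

Answer: (3, 2, 0)

Derivation:
step 0: pivot 7 → sign +
step 1: pivot -11/7 → sign −
step 2: pivot 19/11 → sign +
step 3: pivot -36/19 → sign −
step 4: pivot 1/9 → sign +
signature = (3, 2, 0)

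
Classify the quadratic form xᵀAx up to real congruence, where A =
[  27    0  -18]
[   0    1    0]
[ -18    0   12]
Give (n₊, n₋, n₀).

Answer: (2, 0, 1)

Derivation:
step 0: pivot 27 → sign +
step 1: pivot 1 → sign +
step 2: row/col 2 already zero → sign 0
signature = (2, 0, 1)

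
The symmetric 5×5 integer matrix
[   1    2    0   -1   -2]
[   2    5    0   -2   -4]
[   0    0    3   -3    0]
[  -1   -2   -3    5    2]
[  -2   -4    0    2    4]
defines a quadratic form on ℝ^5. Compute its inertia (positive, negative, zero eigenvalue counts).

step 0: pivot 1 → sign +
step 1: pivot 1 → sign +
step 2: pivot 3 → sign +
step 3: pivot 1 → sign +
step 4: row/col 4 already zero → sign 0
signature = (4, 0, 1)

Answer: (4, 0, 1)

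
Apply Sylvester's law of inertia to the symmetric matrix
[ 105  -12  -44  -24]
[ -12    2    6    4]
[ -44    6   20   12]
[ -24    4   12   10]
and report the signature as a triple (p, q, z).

step 0: pivot 105 → sign +
step 1: pivot 22/35 → sign +
step 2: pivot 2/33 → sign +
step 3: pivot 2 → sign +
signature = (4, 0, 0)

Answer: (4, 0, 0)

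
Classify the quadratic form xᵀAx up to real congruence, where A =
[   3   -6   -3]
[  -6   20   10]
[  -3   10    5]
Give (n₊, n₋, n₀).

step 0: pivot 3 → sign +
step 1: pivot 8 → sign +
step 2: row/col 2 already zero → sign 0
signature = (2, 0, 1)

Answer: (2, 0, 1)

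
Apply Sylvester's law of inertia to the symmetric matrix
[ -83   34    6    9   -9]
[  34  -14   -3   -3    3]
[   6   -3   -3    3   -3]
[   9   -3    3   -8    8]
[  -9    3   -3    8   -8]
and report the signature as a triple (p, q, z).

Answer: (1, 3, 1)

Derivation:
step 0: pivot -83 → sign −
step 1: pivot -6/83 → sign −
step 2: pivot 3/2 → sign +
step 3: pivot -2 → sign −
step 4: row/col 4 already zero → sign 0
signature = (1, 3, 1)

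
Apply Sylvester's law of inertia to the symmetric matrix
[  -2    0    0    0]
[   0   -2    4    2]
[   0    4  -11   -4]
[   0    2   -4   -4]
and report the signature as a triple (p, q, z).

Answer: (0, 4, 0)

Derivation:
step 0: pivot -2 → sign −
step 1: pivot -2 → sign −
step 2: pivot -3 → sign −
step 3: pivot -2 → sign −
signature = (0, 4, 0)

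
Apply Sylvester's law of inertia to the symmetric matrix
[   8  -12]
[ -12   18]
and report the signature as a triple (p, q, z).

step 0: pivot 8 → sign +
step 1: row/col 1 already zero → sign 0
signature = (1, 0, 1)

Answer: (1, 0, 1)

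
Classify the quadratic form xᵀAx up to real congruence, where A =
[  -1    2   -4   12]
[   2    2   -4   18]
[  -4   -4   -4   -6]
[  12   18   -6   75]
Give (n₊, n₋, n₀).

Answer: (1, 2, 1)

Derivation:
step 0: pivot -1 → sign −
step 1: pivot 6 → sign +
step 2: pivot -12 → sign −
step 3: row/col 3 already zero → sign 0
signature = (1, 2, 1)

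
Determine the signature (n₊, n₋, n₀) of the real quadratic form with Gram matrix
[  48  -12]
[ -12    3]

step 0: pivot 48 → sign +
step 1: row/col 1 already zero → sign 0
signature = (1, 0, 1)

Answer: (1, 0, 1)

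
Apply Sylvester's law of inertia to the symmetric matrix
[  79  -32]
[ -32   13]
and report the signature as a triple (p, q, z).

step 0: pivot 79 → sign +
step 1: pivot 3/79 → sign +
signature = (2, 0, 0)

Answer: (2, 0, 0)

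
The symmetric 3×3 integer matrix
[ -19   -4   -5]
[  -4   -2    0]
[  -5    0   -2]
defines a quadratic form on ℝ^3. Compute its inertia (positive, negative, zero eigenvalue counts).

step 0: pivot -19 → sign −
step 1: pivot -22/19 → sign −
step 2: pivot 3/11 → sign +
signature = (1, 2, 0)

Answer: (1, 2, 0)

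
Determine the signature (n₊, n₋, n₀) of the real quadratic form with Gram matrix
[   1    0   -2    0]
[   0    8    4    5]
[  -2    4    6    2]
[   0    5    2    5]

step 0: pivot 1 → sign +
step 1: pivot 8 → sign +
step 2: pivot 15/8 → sign +
step 3: pivot -2/15 → sign −
signature = (3, 1, 0)

Answer: (3, 1, 0)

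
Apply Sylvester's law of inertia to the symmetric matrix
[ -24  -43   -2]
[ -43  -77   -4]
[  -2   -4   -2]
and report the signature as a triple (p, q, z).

Answer: (1, 2, 0)

Derivation:
step 0: pivot -24 → sign −
step 1: pivot 1/24 → sign +
step 2: pivot -6 → sign −
signature = (1, 2, 0)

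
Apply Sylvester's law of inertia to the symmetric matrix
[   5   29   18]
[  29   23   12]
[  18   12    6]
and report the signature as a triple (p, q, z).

step 0: pivot 5 → sign +
step 1: pivot -726/5 → sign −
step 2: row/col 2 already zero → sign 0
signature = (1, 1, 1)

Answer: (1, 1, 1)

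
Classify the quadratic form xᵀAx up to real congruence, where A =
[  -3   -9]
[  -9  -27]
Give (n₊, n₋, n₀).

step 0: pivot -3 → sign −
step 1: row/col 1 already zero → sign 0
signature = (0, 1, 1)

Answer: (0, 1, 1)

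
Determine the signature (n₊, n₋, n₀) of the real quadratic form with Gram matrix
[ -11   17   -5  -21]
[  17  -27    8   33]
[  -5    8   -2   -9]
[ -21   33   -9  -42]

step 0: pivot -11 → sign −
step 1: pivot -8/11 → sign −
step 2: pivot 3/8 → sign +
step 3: pivot -3 → sign −
signature = (1, 3, 0)

Answer: (1, 3, 0)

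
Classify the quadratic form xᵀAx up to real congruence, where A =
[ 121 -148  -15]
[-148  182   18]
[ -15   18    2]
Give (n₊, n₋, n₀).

Answer: (3, 0, 0)

Derivation:
step 0: pivot 121 → sign +
step 1: pivot 118/121 → sign +
step 2: pivot 1/59 → sign +
signature = (3, 0, 0)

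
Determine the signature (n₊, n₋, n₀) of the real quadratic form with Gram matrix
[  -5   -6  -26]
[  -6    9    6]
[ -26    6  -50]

step 0: pivot -5 → sign −
step 1: pivot 81/5 → sign +
step 2: pivot -2/9 → sign −
signature = (1, 2, 0)

Answer: (1, 2, 0)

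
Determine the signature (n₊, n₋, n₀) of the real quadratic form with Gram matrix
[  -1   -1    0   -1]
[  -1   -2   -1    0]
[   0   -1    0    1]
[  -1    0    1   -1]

Answer: (2, 2, 0)

Derivation:
step 0: pivot -1 → sign −
step 1: pivot -1 → sign −
step 2: pivot 1 → sign +
step 3: pivot 1 → sign +
signature = (2, 2, 0)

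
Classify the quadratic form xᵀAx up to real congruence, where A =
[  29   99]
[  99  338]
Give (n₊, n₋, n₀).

Answer: (2, 0, 0)

Derivation:
step 0: pivot 29 → sign +
step 1: pivot 1/29 → sign +
signature = (2, 0, 0)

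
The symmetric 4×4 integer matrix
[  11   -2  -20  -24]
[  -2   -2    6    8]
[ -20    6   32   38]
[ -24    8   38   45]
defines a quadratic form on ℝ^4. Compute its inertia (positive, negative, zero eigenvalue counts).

step 0: pivot 11 → sign +
step 1: pivot -26/11 → sign −
step 2: pivot -2 → sign −
step 3: pivot 3/13 → sign +
signature = (2, 2, 0)

Answer: (2, 2, 0)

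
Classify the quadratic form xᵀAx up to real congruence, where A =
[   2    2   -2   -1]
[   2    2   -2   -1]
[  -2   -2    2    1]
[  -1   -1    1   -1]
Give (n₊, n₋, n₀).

step 0: pivot 2 → sign +
step 1: pivot -3/2 → sign −
step 2: row/col 2 already zero → sign 0
step 3: row/col 3 already zero → sign 0
signature = (1, 1, 2)

Answer: (1, 1, 2)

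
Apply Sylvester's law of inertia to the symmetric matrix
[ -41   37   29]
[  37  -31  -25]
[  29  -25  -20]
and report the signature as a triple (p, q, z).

step 0: pivot -41 → sign −
step 1: pivot 98/41 → sign +
step 2: pivot -3/49 → sign −
signature = (1, 2, 0)

Answer: (1, 2, 0)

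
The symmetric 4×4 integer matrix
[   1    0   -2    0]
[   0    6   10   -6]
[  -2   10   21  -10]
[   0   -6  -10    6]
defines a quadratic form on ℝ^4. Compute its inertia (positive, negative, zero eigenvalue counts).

Answer: (3, 0, 1)

Derivation:
step 0: pivot 1 → sign +
step 1: pivot 6 → sign +
step 2: pivot 1/3 → sign +
step 3: row/col 3 already zero → sign 0
signature = (3, 0, 1)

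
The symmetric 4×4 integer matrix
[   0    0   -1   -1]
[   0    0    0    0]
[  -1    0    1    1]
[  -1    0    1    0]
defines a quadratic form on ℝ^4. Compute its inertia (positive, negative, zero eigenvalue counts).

Answer: (1, 2, 1)

Derivation:
step 0: pivot 1 → sign +
step 1: pivot -1 → sign −
step 2: pivot -1 → sign −
step 3: row/col 3 already zero → sign 0
signature = (1, 2, 1)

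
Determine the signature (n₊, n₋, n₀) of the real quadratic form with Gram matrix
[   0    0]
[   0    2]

Answer: (1, 0, 1)

Derivation:
step 0: pivot 2 → sign +
step 1: row/col 1 already zero → sign 0
signature = (1, 0, 1)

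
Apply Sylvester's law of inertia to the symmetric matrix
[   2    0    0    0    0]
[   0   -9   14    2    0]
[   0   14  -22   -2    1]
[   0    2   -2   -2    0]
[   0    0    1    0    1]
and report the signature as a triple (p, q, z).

step 0: pivot 2 → sign +
step 1: pivot -9 → sign −
step 2: pivot -2/9 → sign −
step 3: pivot 4 → sign +
step 4: pivot -3/4 → sign −
signature = (2, 3, 0)

Answer: (2, 3, 0)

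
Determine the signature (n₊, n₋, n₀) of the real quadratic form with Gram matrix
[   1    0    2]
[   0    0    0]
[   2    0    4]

Answer: (1, 0, 2)

Derivation:
step 0: pivot 1 → sign +
step 1: row/col 1 already zero → sign 0
step 2: row/col 2 already zero → sign 0
signature = (1, 0, 2)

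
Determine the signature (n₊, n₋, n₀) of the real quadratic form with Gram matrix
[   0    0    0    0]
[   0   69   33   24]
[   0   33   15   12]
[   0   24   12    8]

step 0: pivot 69 → sign +
step 1: pivot -18/23 → sign −
step 2: row/col 2 already zero → sign 0
step 3: row/col 3 already zero → sign 0
signature = (1, 1, 2)

Answer: (1, 1, 2)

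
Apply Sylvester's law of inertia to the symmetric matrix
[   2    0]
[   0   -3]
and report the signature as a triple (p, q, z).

step 0: pivot 2 → sign +
step 1: pivot -3 → sign −
signature = (1, 1, 0)

Answer: (1, 1, 0)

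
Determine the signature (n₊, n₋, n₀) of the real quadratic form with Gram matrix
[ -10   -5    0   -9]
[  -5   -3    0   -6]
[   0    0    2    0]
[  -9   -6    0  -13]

step 0: pivot -10 → sign −
step 1: pivot -1/2 → sign −
step 2: pivot 2 → sign +
step 3: pivot -2/5 → sign −
signature = (1, 3, 0)

Answer: (1, 3, 0)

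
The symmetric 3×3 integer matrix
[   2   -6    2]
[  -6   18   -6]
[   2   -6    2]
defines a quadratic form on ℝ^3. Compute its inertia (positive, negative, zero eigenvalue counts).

Answer: (1, 0, 2)

Derivation:
step 0: pivot 2 → sign +
step 1: row/col 1 already zero → sign 0
step 2: row/col 2 already zero → sign 0
signature = (1, 0, 2)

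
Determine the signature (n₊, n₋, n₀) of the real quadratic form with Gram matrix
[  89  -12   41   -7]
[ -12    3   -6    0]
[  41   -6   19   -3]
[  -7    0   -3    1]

step 0: pivot 89 → sign +
step 1: pivot 123/89 → sign +
step 2: pivot -2/41 → sign −
step 3: row/col 3 already zero → sign 0
signature = (2, 1, 1)

Answer: (2, 1, 1)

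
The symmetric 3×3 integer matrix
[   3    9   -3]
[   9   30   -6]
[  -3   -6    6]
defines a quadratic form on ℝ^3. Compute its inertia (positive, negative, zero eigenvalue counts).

Answer: (2, 0, 1)

Derivation:
step 0: pivot 3 → sign +
step 1: pivot 3 → sign +
step 2: row/col 2 already zero → sign 0
signature = (2, 0, 1)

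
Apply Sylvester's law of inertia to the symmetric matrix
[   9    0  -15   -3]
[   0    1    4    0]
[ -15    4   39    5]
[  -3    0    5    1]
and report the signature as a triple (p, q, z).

step 0: pivot 9 → sign +
step 1: pivot 1 → sign +
step 2: pivot -2 → sign −
step 3: row/col 3 already zero → sign 0
signature = (2, 1, 1)

Answer: (2, 1, 1)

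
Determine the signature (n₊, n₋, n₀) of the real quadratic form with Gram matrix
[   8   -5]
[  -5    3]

step 0: pivot 8 → sign +
step 1: pivot -1/8 → sign −
signature = (1, 1, 0)

Answer: (1, 1, 0)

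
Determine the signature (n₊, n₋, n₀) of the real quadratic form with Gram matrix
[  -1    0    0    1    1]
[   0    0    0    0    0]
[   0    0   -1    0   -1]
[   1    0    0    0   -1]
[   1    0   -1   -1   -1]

step 0: pivot -1 → sign −
step 1: pivot -1 → sign −
step 2: pivot 1 → sign +
step 3: pivot 1 → sign +
step 4: row/col 4 already zero → sign 0
signature = (2, 2, 1)

Answer: (2, 2, 1)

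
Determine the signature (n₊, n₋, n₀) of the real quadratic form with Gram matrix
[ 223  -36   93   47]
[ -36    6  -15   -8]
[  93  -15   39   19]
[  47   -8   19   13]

step 0: pivot 223 → sign +
step 1: pivot 42/223 → sign +
step 2: pivot 3/14 → sign +
step 3: pivot 2/3 → sign +
signature = (4, 0, 0)

Answer: (4, 0, 0)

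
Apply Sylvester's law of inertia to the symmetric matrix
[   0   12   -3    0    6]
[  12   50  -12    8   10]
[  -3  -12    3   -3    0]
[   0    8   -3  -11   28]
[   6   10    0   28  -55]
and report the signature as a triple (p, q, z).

Answer: (2, 3, 0)

Derivation:
step 0: pivot 50 → sign +
step 1: pivot -72/25 → sign −
step 2: pivot 1/8 → sign +
step 3: pivot -19 → sign −
step 4: pivot -3/19 → sign −
signature = (2, 3, 0)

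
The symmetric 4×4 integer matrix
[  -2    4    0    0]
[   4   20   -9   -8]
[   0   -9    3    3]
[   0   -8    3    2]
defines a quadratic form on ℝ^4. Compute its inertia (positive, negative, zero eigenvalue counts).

Answer: (2, 2, 0)

Derivation:
step 0: pivot -2 → sign −
step 1: pivot 28 → sign +
step 2: pivot 3/28 → sign +
step 3: pivot -2 → sign −
signature = (2, 2, 0)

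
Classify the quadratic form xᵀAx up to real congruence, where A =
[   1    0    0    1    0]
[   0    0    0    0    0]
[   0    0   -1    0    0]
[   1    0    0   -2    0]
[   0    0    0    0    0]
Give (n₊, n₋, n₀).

step 0: pivot 1 → sign +
step 1: pivot -1 → sign −
step 2: pivot -3 → sign −
step 3: row/col 3 already zero → sign 0
step 4: row/col 4 already zero → sign 0
signature = (1, 2, 2)

Answer: (1, 2, 2)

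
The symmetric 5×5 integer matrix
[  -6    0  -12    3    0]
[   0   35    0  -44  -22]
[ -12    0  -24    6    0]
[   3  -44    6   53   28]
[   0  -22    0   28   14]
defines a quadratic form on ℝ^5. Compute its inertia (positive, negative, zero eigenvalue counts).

Answer: (2, 2, 1)

Derivation:
step 0: pivot -6 → sign −
step 1: pivot 35 → sign +
step 2: pivot -57/70 → sign −
step 3: pivot 6/19 → sign +
step 4: row/col 4 already zero → sign 0
signature = (2, 2, 1)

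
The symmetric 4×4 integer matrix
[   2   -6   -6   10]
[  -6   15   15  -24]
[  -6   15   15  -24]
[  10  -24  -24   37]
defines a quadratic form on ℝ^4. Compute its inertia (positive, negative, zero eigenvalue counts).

Answer: (1, 2, 1)

Derivation:
step 0: pivot 2 → sign +
step 1: pivot -3 → sign −
step 2: pivot -1 → sign −
step 3: row/col 3 already zero → sign 0
signature = (1, 2, 1)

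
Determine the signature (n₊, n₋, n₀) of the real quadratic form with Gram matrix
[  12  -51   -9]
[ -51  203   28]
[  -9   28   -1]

Answer: (1, 2, 0)

Derivation:
step 0: pivot 12 → sign +
step 1: pivot -55/4 → sign −
step 2: pivot -6/55 → sign −
signature = (1, 2, 0)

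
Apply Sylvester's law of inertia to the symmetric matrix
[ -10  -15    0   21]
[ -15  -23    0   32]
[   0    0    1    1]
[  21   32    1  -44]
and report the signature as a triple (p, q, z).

Answer: (1, 3, 0)

Derivation:
step 0: pivot -10 → sign −
step 1: pivot -1/2 → sign −
step 2: pivot 1 → sign +
step 3: pivot -2/5 → sign −
signature = (1, 3, 0)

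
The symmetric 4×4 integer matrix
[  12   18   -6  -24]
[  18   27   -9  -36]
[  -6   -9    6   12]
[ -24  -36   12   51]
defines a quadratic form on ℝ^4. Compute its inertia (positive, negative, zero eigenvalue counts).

step 0: pivot 12 → sign +
step 1: pivot 3 → sign +
step 2: pivot 3 → sign +
step 3: row/col 3 already zero → sign 0
signature = (3, 0, 1)

Answer: (3, 0, 1)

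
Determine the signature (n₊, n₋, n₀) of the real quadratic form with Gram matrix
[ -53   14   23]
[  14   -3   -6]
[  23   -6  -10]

Answer: (1, 2, 0)

Derivation:
step 0: pivot -53 → sign −
step 1: pivot 37/53 → sign +
step 2: pivot -1/37 → sign −
signature = (1, 2, 0)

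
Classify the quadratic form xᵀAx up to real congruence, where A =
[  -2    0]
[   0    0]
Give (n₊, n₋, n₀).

Answer: (0, 1, 1)

Derivation:
step 0: pivot -2 → sign −
step 1: row/col 1 already zero → sign 0
signature = (0, 1, 1)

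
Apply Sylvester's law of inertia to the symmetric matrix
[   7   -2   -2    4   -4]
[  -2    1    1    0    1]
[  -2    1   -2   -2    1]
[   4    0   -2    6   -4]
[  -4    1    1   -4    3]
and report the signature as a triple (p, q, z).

step 0: pivot 7 → sign +
step 1: pivot 3/7 → sign +
step 2: pivot -3 → sign −
step 3: pivot 2 → sign +
step 4: pivot -2/9 → sign −
signature = (3, 2, 0)

Answer: (3, 2, 0)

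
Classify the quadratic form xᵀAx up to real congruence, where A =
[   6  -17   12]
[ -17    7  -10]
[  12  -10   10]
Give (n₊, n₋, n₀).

step 0: pivot 6 → sign +
step 1: pivot -247/6 → sign −
step 2: pivot -2/247 → sign −
signature = (1, 2, 0)

Answer: (1, 2, 0)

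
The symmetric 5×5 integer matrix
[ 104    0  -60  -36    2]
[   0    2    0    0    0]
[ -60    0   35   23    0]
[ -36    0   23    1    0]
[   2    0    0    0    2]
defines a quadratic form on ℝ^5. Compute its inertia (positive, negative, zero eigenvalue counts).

Answer: (3, 2, 0)

Derivation:
step 0: pivot 104 → sign +
step 1: pivot 2 → sign +
step 2: pivot 5/13 → sign +
step 3: pivot -122/5 → sign −
step 4: pivot -3/122 → sign −
signature = (3, 2, 0)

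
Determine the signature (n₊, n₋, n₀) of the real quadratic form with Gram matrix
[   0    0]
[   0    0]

Answer: (0, 0, 2)

Derivation:
step 0: row/col 0 already zero → sign 0
step 1: row/col 1 already zero → sign 0
signature = (0, 0, 2)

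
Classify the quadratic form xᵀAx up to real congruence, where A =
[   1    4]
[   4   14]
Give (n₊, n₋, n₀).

Answer: (1, 1, 0)

Derivation:
step 0: pivot 1 → sign +
step 1: pivot -2 → sign −
signature = (1, 1, 0)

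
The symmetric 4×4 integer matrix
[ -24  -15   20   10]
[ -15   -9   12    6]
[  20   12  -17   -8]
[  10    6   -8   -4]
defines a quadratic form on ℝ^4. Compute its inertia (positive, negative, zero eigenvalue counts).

Answer: (1, 2, 1)

Derivation:
step 0: pivot -24 → sign −
step 1: pivot 3/8 → sign +
step 2: pivot -1 → sign −
step 3: row/col 3 already zero → sign 0
signature = (1, 2, 1)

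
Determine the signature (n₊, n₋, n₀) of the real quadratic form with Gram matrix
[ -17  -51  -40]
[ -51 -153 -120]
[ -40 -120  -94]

Answer: (1, 1, 1)

Derivation:
step 0: pivot -17 → sign −
step 1: pivot 2/17 → sign +
step 2: row/col 2 already zero → sign 0
signature = (1, 1, 1)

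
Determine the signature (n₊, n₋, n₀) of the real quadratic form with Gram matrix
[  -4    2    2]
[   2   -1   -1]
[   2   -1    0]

step 0: pivot -4 → sign −
step 1: pivot 1 → sign +
step 2: row/col 2 already zero → sign 0
signature = (1, 1, 1)

Answer: (1, 1, 1)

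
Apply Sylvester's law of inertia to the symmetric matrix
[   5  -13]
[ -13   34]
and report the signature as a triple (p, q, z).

Answer: (2, 0, 0)

Derivation:
step 0: pivot 5 → sign +
step 1: pivot 1/5 → sign +
signature = (2, 0, 0)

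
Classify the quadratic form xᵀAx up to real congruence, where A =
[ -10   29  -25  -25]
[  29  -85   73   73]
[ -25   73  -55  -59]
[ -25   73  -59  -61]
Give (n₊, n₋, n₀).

step 0: pivot -10 → sign −
step 1: pivot -9/10 → sign −
step 2: pivot 70/9 → sign +
step 3: pivot -2/35 → sign −
signature = (1, 3, 0)

Answer: (1, 3, 0)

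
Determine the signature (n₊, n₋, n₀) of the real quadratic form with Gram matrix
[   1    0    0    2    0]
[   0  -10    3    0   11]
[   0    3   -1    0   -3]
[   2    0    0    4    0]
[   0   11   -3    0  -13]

Answer: (1, 2, 2)

Derivation:
step 0: pivot 1 → sign +
step 1: pivot -10 → sign −
step 2: pivot -1/10 → sign −
step 3: row/col 3 already zero → sign 0
step 4: row/col 4 already zero → sign 0
signature = (1, 2, 2)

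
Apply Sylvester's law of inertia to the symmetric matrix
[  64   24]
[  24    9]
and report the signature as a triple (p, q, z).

Answer: (1, 0, 1)

Derivation:
step 0: pivot 64 → sign +
step 1: row/col 1 already zero → sign 0
signature = (1, 0, 1)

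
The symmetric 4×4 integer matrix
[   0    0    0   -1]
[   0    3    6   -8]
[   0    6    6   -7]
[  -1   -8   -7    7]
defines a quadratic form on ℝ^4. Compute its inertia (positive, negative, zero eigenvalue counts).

step 0: pivot 3 → sign +
step 1: pivot -6 → sign −
step 2: pivot -5/6 → sign −
step 3: pivot 6/5 → sign +
signature = (2, 2, 0)

Answer: (2, 2, 0)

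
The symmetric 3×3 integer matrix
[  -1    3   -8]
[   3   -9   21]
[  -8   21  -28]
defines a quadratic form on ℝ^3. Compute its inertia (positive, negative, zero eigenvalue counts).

Answer: (1, 2, 0)

Derivation:
step 0: pivot -1 → sign −
step 1: pivot 36 → sign +
step 2: pivot -1/4 → sign −
signature = (1, 2, 0)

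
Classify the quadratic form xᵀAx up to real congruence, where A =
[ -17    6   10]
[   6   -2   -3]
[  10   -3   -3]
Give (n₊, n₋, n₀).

Answer: (2, 1, 0)

Derivation:
step 0: pivot -17 → sign −
step 1: pivot 2/17 → sign +
step 2: pivot 1/2 → sign +
signature = (2, 1, 0)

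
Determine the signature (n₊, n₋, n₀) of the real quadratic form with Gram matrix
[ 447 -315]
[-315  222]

step 0: pivot 447 → sign +
step 1: pivot 3/149 → sign +
signature = (2, 0, 0)

Answer: (2, 0, 0)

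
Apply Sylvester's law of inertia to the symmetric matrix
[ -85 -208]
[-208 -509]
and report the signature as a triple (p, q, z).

step 0: pivot -85 → sign −
step 1: pivot -1/85 → sign −
signature = (0, 2, 0)

Answer: (0, 2, 0)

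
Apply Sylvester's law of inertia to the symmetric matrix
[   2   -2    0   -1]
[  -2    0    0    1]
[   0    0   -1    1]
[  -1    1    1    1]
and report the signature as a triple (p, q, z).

step 0: pivot 2 → sign +
step 1: pivot -2 → sign −
step 2: pivot -1 → sign −
step 3: pivot 3/2 → sign +
signature = (2, 2, 0)

Answer: (2, 2, 0)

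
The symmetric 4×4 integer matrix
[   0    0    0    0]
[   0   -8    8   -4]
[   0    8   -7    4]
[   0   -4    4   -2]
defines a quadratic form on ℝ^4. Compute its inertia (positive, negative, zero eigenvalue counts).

step 0: pivot -8 → sign −
step 1: pivot 1 → sign +
step 2: row/col 2 already zero → sign 0
step 3: row/col 3 already zero → sign 0
signature = (1, 1, 2)

Answer: (1, 1, 2)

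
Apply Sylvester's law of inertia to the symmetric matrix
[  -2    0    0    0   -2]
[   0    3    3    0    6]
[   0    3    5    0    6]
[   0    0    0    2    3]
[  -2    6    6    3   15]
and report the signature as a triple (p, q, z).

Answer: (4, 1, 0)

Derivation:
step 0: pivot -2 → sign −
step 1: pivot 3 → sign +
step 2: pivot 2 → sign +
step 3: pivot 2 → sign +
step 4: pivot 1/2 → sign +
signature = (4, 1, 0)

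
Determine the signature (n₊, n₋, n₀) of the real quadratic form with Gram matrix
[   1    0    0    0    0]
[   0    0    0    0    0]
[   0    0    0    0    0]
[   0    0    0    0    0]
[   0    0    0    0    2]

Answer: (2, 0, 3)

Derivation:
step 0: pivot 1 → sign +
step 1: pivot 2 → sign +
step 2: row/col 2 already zero → sign 0
step 3: row/col 3 already zero → sign 0
step 4: row/col 4 already zero → sign 0
signature = (2, 0, 3)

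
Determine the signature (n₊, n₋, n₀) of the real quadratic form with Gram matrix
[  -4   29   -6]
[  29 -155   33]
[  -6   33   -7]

step 0: pivot -4 → sign −
step 1: pivot 221/4 → sign +
step 2: pivot 1/221 → sign +
signature = (2, 1, 0)

Answer: (2, 1, 0)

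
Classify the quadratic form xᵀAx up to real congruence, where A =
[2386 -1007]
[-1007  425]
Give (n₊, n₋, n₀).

step 0: pivot 2386 → sign +
step 1: pivot 1/2386 → sign +
signature = (2, 0, 0)

Answer: (2, 0, 0)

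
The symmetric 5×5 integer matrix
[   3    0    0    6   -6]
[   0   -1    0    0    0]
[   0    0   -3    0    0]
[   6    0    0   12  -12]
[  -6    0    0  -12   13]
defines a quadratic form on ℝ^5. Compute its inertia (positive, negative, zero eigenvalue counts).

step 0: pivot 3 → sign +
step 1: pivot -1 → sign −
step 2: pivot -3 → sign −
step 3: pivot 1 → sign +
step 4: row/col 4 already zero → sign 0
signature = (2, 2, 1)

Answer: (2, 2, 1)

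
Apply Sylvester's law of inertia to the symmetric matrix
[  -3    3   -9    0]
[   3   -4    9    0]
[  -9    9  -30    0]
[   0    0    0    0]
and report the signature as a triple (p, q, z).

Answer: (0, 3, 1)

Derivation:
step 0: pivot -3 → sign −
step 1: pivot -1 → sign −
step 2: pivot -3 → sign −
step 3: row/col 3 already zero → sign 0
signature = (0, 3, 1)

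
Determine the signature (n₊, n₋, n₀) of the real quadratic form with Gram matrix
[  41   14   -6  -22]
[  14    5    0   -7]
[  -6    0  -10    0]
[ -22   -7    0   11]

Answer: (3, 1, 0)

Derivation:
step 0: pivot 41 → sign +
step 1: pivot 9/41 → sign +
step 2: pivot -30 → sign −
step 3: pivot 2/15 → sign +
signature = (3, 1, 0)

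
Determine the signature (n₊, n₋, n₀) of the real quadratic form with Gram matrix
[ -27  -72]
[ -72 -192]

step 0: pivot -27 → sign −
step 1: row/col 1 already zero → sign 0
signature = (0, 1, 1)

Answer: (0, 1, 1)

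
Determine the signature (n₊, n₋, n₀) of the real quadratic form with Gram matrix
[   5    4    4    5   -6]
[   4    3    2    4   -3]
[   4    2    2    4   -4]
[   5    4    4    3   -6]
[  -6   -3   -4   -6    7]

Answer: (2, 3, 0)

Derivation:
step 0: pivot 5 → sign +
step 1: pivot -1/5 → sign −
step 2: pivot 6 → sign +
step 3: pivot -2 → sign −
step 4: pivot -2/3 → sign −
signature = (2, 3, 0)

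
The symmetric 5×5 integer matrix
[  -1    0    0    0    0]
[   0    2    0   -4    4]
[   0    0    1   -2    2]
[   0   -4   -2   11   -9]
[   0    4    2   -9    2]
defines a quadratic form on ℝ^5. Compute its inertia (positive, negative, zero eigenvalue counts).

step 0: pivot -1 → sign −
step 1: pivot 2 → sign +
step 2: pivot 1 → sign +
step 3: pivot -1 → sign −
step 4: pivot -1 → sign −
signature = (2, 3, 0)

Answer: (2, 3, 0)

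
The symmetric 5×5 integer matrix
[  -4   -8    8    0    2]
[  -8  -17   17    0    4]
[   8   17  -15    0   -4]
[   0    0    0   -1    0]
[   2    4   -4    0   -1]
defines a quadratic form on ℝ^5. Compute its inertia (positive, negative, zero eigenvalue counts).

step 0: pivot -4 → sign −
step 1: pivot -1 → sign −
step 2: pivot 2 → sign +
step 3: pivot -1 → sign −
step 4: row/col 4 already zero → sign 0
signature = (1, 3, 1)

Answer: (1, 3, 1)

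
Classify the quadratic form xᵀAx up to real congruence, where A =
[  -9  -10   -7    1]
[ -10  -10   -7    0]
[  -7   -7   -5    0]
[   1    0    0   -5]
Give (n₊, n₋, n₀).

Answer: (1, 3, 0)

Derivation:
step 0: pivot -9 → sign −
step 1: pivot 10/9 → sign +
step 2: pivot -1/10 → sign −
step 3: pivot -6 → sign −
signature = (1, 3, 0)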